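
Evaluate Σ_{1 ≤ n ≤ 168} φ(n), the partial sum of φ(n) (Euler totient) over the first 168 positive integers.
Σ_{n ≤ 168} φ(n) = 8610

Compute φ(n) for each 1 ≤ n ≤ 168: φ(1) = 1, φ(2) = 1, φ(3) = 2, φ(4) = 2, φ(5) = 4, φ(6) = 2, φ(7) = 6, φ(8) = 4, φ(9) = 6, φ(10) = 4, φ(11) = 10, φ(12) = 4, φ(13) = 12, φ(14) = 6, φ(15) = 8, φ(16) = 8, φ(17) = 16, φ(18) = 6, φ(19) = 18, φ(20) = 8, φ(21) = 12, φ(22) = 10, φ(23) = 22, φ(24) = 8, φ(25) = 20, φ(26) = 12, φ(27) = 18, φ(28) = 12, φ(29) = 28, φ(30) = 8, φ(31) = 30, φ(32) = 16, φ(33) = 20, φ(34) = 16, φ(35) = 24, φ(36) = 12, φ(37) = 36, φ(38) = 18, φ(39) = 24, φ(40) = 16, φ(41) = 40, φ(42) = 12, φ(43) = 42, φ(44) = 20, φ(45) = 24, φ(46) = 22, φ(47) = 46, φ(48) = 16, φ(49) = 42, φ(50) = 20, φ(51) = 32, φ(52) = 24, φ(53) = 52, φ(54) = 18, φ(55) = 40, φ(56) = 24, φ(57) = 36, φ(58) = 28, φ(59) = 58, φ(60) = 16, φ(61) = 60, φ(62) = 30, φ(63) = 36, φ(64) = 32, φ(65) = 48, φ(66) = 20, φ(67) = 66, φ(68) = 32, φ(69) = 44, φ(70) = 24, φ(71) = 70, φ(72) = 24, φ(73) = 72, φ(74) = 36, φ(75) = 40, φ(76) = 36, φ(77) = 60, φ(78) = 24, φ(79) = 78, φ(80) = 32, φ(81) = 54, φ(82) = 40, φ(83) = 82, φ(84) = 24, φ(85) = 64, φ(86) = 42, φ(87) = 56, φ(88) = 40, φ(89) = 88, φ(90) = 24, φ(91) = 72, φ(92) = 44, φ(93) = 60, φ(94) = 46, φ(95) = 72, φ(96) = 32, φ(97) = 96, φ(98) = 42, φ(99) = 60, φ(100) = 40, φ(101) = 100, φ(102) = 32, φ(103) = 102, φ(104) = 48, φ(105) = 48, φ(106) = 52, φ(107) = 106, φ(108) = 36, φ(109) = 108, φ(110) = 40, φ(111) = 72, φ(112) = 48, φ(113) = 112, φ(114) = 36, φ(115) = 88, φ(116) = 56, φ(117) = 72, φ(118) = 58, φ(119) = 96, φ(120) = 32, φ(121) = 110, φ(122) = 60, φ(123) = 80, φ(124) = 60, φ(125) = 100, φ(126) = 36, φ(127) = 126, φ(128) = 64, φ(129) = 84, φ(130) = 48, φ(131) = 130, φ(132) = 40, φ(133) = 108, φ(134) = 66, φ(135) = 72, φ(136) = 64, φ(137) = 136, φ(138) = 44, φ(139) = 138, φ(140) = 48, φ(141) = 92, φ(142) = 70, φ(143) = 120, φ(144) = 48, φ(145) = 112, φ(146) = 72, φ(147) = 84, φ(148) = 72, φ(149) = 148, φ(150) = 40, φ(151) = 150, φ(152) = 72, φ(153) = 96, φ(154) = 60, φ(155) = 120, φ(156) = 48, φ(157) = 156, φ(158) = 78, φ(159) = 104, φ(160) = 64, φ(161) = 132, φ(162) = 54, φ(163) = 162, φ(164) = 80, φ(165) = 80, φ(166) = 82, φ(167) = 166, φ(168) = 48. Summing all 168 values: 8610. (Average order: Σ_{n ≤ x} φ(n) ~ (3/π²) x². For x = 168, (3/π²)·168² ≈ 8579.07.)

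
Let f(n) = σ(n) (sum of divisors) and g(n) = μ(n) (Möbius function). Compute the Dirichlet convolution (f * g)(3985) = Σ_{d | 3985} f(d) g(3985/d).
(σ * μ)(3985) = 3985

Divisors of 3985: [1, 5, 797, 3985]. For each d | 3985:
  d = 1: σ(1) · μ(3985/1) = 1 · 1 = 1
  d = 5: σ(5) · μ(3985/5) = 6 · -1 = -6
  d = 797: σ(797) · μ(3985/797) = 798 · -1 = -798
  d = 3985: σ(3985) · μ(3985/3985) = 4788 · 1 = 4788
Summing: (σ * μ)(3985) = 1 + -6 + -798 + 4788 = 3985.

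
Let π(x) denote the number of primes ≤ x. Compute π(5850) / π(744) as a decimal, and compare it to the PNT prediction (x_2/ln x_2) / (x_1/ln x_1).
π(5850)/π(744) = 768/132 ≈ 5.8182;  PNT prediction ≈ 5.9936.

π(744) = 132 and π(5850) = 768, so π(5850)/π(744) ≈ 5.8182. The PNT-predicted ratio is (5850/ln(5850)) / (744/ln(744)) ≈ 5.9936. The two agree to within a few percent, as expected.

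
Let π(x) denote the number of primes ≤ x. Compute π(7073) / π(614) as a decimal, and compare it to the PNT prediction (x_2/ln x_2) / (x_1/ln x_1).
π(7073)/π(614) = 908/112 ≈ 8.1071;  PNT prediction ≈ 8.3433.

π(614) = 112 and π(7073) = 908, so π(7073)/π(614) ≈ 8.1071. The PNT-predicted ratio is (7073/ln(7073)) / (614/ln(614)) ≈ 8.3433. The two agree to within a few percent, as expected.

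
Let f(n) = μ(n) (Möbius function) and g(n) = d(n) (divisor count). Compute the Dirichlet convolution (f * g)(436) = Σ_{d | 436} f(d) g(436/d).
(μ * d)(436) = 1

Divisors of 436: [1, 2, 4, 109, 218, 436]. For each d | 436:
  d = 1: μ(1) · d(436/1) = 1 · 6 = 6
  d = 2: μ(2) · d(436/2) = -1 · 4 = -4
  d = 4: μ(4) · d(436/4) = 0 · 2 = 0
  d = 109: μ(109) · d(436/109) = -1 · 3 = -3
  d = 218: μ(218) · d(436/218) = 1 · 2 = 2
  d = 436: μ(436) · d(436/436) = 0 · 1 = 0
Summing: (μ * d)(436) = 6 + -4 + 0 + -3 + 2 + 0 = 1.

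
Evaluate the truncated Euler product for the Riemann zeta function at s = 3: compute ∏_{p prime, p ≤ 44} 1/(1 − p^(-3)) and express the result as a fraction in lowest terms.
∏ = 11622300127850926153432227486340003/9669167824002218213355442162630656

The primes p ≤ 44 are [2, 3, 5, 7, 11, 13, 17, 19, 23, 29, 31, 37, 41, 43]. For each prime, (1 − 1/p^3)^(-1) = p^3 / (p^3 − 1). The product is (1 − 1/2^3)^(-1), (1 − 1/3^3)^(-1), (1 − 1/5^3)^(-1), (1 − 1/7^3)^(-1), (1 − 1/11^3)^(-1), (1 − 1/13^3)^(-1), (1 − 1/17^3)^(-1), (1 − 1/19^3)^(-1), (1 − 1/23^3)^(-1), (1 − 1/29^3)^(-1), (1 − 1/31^3)^(-1), (1 − 1/37^3)^(-1), (1 − 1/41^3)^(-1), (1 − 1/43^3)^(-1) = ∏ p^3 / (p^3 − 1) = 11622300127850926153432227486340003/9669167824002218213355442162630656.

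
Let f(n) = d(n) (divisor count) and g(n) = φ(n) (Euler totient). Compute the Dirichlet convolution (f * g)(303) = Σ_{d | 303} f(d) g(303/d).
(d * φ)(303) = 408

Divisors of 303: [1, 3, 101, 303]. For each d | 303:
  d = 1: d(1) · φ(303/1) = 1 · 200 = 200
  d = 3: d(3) · φ(303/3) = 2 · 100 = 200
  d = 101: d(101) · φ(303/101) = 2 · 2 = 4
  d = 303: d(303) · φ(303/303) = 4 · 1 = 4
Summing: (d * φ)(303) = 200 + 200 + 4 + 4 = 408.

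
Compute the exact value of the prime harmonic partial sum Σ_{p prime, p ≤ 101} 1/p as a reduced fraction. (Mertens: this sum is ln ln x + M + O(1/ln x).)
Σ 1/p = 422113843906354093775418512493046577809/232862364358497360900063316880507363070

π(101) = 26, so the primes ≤ 101 are [2, 3, 5, 7, 11, 13, 17, 19, 23, 29, 31, 37, 41, 43, 47, 53, 59, 61, 67, 71, 73, 79, 83, 89, 97, 101]. Summing 1/p over these primes: 422113843906354093775418512493046577809/232862364358497360900063316880507363070 ≈ 1.8127. Mertens estimate ln ln(101) + 0.2615 ≈ 1.7908.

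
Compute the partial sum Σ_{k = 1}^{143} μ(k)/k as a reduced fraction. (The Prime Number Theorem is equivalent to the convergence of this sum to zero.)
Σ μ(k)/k = 10391887234035457572196499544638378349921869282953777/1669107775099865011251538855274990009561055775533405515

Values of μ(k) for 1 ≤ k ≤ 143: μ(1) = 1, μ(2) = -1, μ(3) = -1, μ(5) = -1, μ(6) = 1, μ(7) = -1, μ(10) = 1, μ(11) = -1, μ(13) = -1, μ(14) = 1, μ(15) = 1, μ(17) = -1, μ(19) = -1, μ(21) = 1, μ(22) = 1, μ(23) = -1, μ(26) = 1, μ(29) = -1, μ(30) = -1, μ(31) = -1, μ(33) = 1, μ(34) = 1, μ(35) = 1, μ(37) = -1, μ(38) = 1, μ(39) = 1, μ(41) = -1, μ(42) = -1, μ(43) = -1, μ(46) = 1, μ(47) = -1, μ(51) = 1, μ(53) = -1, μ(55) = 1, μ(57) = 1, μ(58) = 1, μ(59) = -1, μ(61) = -1, μ(62) = 1, μ(65) = 1, μ(66) = -1, μ(67) = -1, μ(69) = 1, μ(70) = -1, μ(71) = -1, μ(73) = -1, μ(74) = 1, μ(77) = 1, μ(78) = -1, μ(79) = -1, μ(82) = 1, μ(83) = -1, μ(85) = 1, μ(86) = 1, μ(87) = 1, μ(89) = -1, μ(91) = 1, μ(93) = 1, μ(94) = 1, μ(95) = 1, μ(97) = -1, μ(101) = -1, μ(102) = -1, μ(103) = -1, μ(105) = -1, μ(106) = 1, μ(107) = -1, μ(109) = -1, μ(110) = -1, μ(111) = 1, μ(113) = -1, μ(114) = -1, μ(115) = 1, μ(118) = 1, μ(119) = 1, μ(122) = 1, μ(123) = 1, μ(127) = -1, μ(129) = 1, μ(130) = -1, μ(131) = -1, μ(133) = 1, μ(134) = 1, μ(137) = -1, μ(138) = -1, μ(139) = -1, μ(141) = 1, μ(142) = 1, μ(143) = 1, with μ = 0 on non-squarefree integers. Summing μ(k)/k for k where μ(k) ≠ 0 gives 10391887234035457572196499544638378349921869282953777/1669107775099865011251538855274990009561055775533405515 ≈ 0.0062. (PNT ⟺ this sum → 0 as n → ∞.)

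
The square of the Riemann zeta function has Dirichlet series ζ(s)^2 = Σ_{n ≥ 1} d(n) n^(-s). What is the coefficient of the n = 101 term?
d(101) = 2

ζ(s)^2 = (Σ 1/m^s)(Σ 1/k^s). The coefficient of 1/n^s in the product is the number of ordered pairs (m, k) with mk = n, which equals d(n). For n = 101, divisors are [1, 101], so d(101) = 2.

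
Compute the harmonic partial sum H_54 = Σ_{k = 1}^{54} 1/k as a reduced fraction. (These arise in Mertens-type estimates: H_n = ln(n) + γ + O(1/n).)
H_54 = 250503836021181200128409/54749786241679275146400

Direct summation: H_54 = 1 + 1/2 + ... + 1/54. The least common denominator is lcm(1, ..., 54) = 164249358725037825439200; over this denominator the numerator is 164249358725037825439200 + 82124679362518912719600 + 54749786241679275146400 + 41062339681259456359800 + 32849871745007565087840 + 27374893120839637573200 + 23464194103576832205600 + 20531169840629728179900 + 18249928747226425048800 + 16424935872503782543920 + 14931759884094347767200 + 13687446560419818786600 + 12634566055772140418400 + 11732097051788416102800 + 10949957248335855029280 + 10265584920314864089950 + 9661726983825754437600 + 9124964373613212524400 + 8644703090791464496800 + 8212467936251891271960 + 7821398034525610735200 + 7465879942047173883600 + 7141276466305992410400 + 6843723280209909393300 + 6569974349001513017568 + 6317283027886070209200 + 6083309582408808349600 + 5866048525894208051400 + 5663770990518545704800 + 5474978624167927514640 + 5298366410485091143200 + 5132792460157432044975 + 4977253294698115922400 + 4830863491912877218800 + 4692838820715366441120 + 4562482186806606262200 + 4439171857433454741600 + 4322351545395732248400 + 4211522018590713472800 + 4106233968125945635980 + 4006081920122873791200 + 3910699017262805367600 + 3819752528489251754400 + 3732939971023586941800 + 3649985749445285009760 + 3570638233152996205200 + 3494667206915698413600 + 3421861640104954696650 + 3352027729082404600800 + 3284987174500756508784 + 3220575661275251479200 + 3158641513943035104600 + 3099044504245996706400 + 3041654791204404174800 = 751511508063543600385227, so H_54 = 751511508063543600385227/164249358725037825439200; reducing by gcd(751511508063543600385227, 164249358725037825439200) = 3 gives 250503836021181200128409/54749786241679275146400 ≈ 4.57543. (The PNT-adjacent estimate ln(54) + γ ≈ 4.56620 matches within O(1/n).)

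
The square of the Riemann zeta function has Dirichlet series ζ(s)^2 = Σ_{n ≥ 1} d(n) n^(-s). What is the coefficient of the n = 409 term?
d(409) = 2

ζ(s)^2 = (Σ 1/m^s)(Σ 1/k^s). The coefficient of 1/n^s in the product is the number of ordered pairs (m, k) with mk = n, which equals d(n). For n = 409, divisors are [1, 409], so d(409) = 2.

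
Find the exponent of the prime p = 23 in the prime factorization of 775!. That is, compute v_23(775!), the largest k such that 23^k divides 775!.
v_23(775!) = 34

Legendre's formula: v_p(n!) = Σ_{k ≥ 1} ⌊n / p^k⌋. For p = 23, n = 775, the terms are:
  ⌊775/23^1⌋ = ⌊775/23⌋ = 33
  ⌊775/23^2⌋ = ⌊775/529⌋ = 1
(the next term ⌊775/23^3⌋ = 0, terminating the sum). Summing: v_23(775!) = 33 + 1 = 34.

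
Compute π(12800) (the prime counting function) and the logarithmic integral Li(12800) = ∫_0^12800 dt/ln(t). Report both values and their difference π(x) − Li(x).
π(12800) = 1526;  Li(12800) ≈ 1545.98;  π(x) − Li(x) ≈ -19.98.

Direct count of primes ≤ 12800 gives π(12800) = 1526. Numerical evaluation of the logarithmic integral gives Li(12800) ≈ 1545.98. The difference π(x) − Li(x) ≈ -19.98 is typically negative for small/moderate x (Li(x) overestimates), though Littlewood's theorem shows this sign changes infinitely often.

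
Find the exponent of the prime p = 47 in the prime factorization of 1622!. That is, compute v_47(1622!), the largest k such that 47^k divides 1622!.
v_47(1622!) = 34

Legendre's formula: v_p(n!) = Σ_{k ≥ 1} ⌊n / p^k⌋. For p = 47, n = 1622, the terms are:
  ⌊1622/47^1⌋ = ⌊1622/47⌋ = 34
(the next term ⌊1622/47^2⌋ = 0, terminating the sum). Summing: v_47(1622!) = 34 = 34.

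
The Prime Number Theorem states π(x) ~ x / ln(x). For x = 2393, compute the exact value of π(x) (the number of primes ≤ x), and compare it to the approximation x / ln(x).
π(2393) = 356;  x/ln(x) ≈ 307.57;  relative error ≈ 13.60%.

Directly count primes up to 2393: π(2393) = 356. The PNT approximation gives 2393/ln(2393) ≈ 2393/7.78030 ≈ 307.57. Relative error (π(x) − x/ln(x)) / π(x) ≈ 13.60%; the approximation is known to undercount slightly (Li(x) is a better estimate).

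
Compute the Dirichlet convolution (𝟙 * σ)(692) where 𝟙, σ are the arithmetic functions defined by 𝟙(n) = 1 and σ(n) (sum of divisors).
(𝟙 * σ)(692) = 1925

Divisors of 692: [1, 2, 4, 173, 346, 692]. For each d | 692:
  d = 1: 𝟙(1) · σ(692/1) = 1 · 1218 = 1218
  d = 2: 𝟙(2) · σ(692/2) = 1 · 522 = 522
  d = 4: 𝟙(4) · σ(692/4) = 1 · 174 = 174
  d = 173: 𝟙(173) · σ(692/173) = 1 · 7 = 7
  d = 346: 𝟙(346) · σ(692/346) = 1 · 3 = 3
  d = 692: 𝟙(692) · σ(692/692) = 1 · 1 = 1
Summing: (𝟙 * σ)(692) = 1218 + 522 + 174 + 7 + 3 + 1 = 1925.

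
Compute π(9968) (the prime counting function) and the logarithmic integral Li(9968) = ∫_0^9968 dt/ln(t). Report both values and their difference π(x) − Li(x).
π(9968) = 1228;  Li(9968) ≈ 1242.66;  π(x) − Li(x) ≈ -14.66.

Direct count of primes ≤ 9968 gives π(9968) = 1228. Numerical evaluation of the logarithmic integral gives Li(9968) ≈ 1242.66. The difference π(x) − Li(x) ≈ -14.66 is typically negative for small/moderate x (Li(x) overestimates), though Littlewood's theorem shows this sign changes infinitely often.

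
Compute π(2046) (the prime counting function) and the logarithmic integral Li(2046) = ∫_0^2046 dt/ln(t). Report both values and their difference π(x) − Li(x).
π(2046) = 309;  Li(2046) ≈ 320.85;  π(x) − Li(x) ≈ -11.85.

Direct count of primes ≤ 2046 gives π(2046) = 309. Numerical evaluation of the logarithmic integral gives Li(2046) ≈ 320.85. The difference π(x) − Li(x) ≈ -11.85 is typically negative for small/moderate x (Li(x) overestimates), though Littlewood's theorem shows this sign changes infinitely often.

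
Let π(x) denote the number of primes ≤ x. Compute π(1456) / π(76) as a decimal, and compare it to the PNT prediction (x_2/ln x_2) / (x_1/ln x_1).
π(1456)/π(76) = 231/21 ≈ 11.0000;  PNT prediction ≈ 11.3913.

π(76) = 21 and π(1456) = 231, so π(1456)/π(76) ≈ 11.0000. The PNT-predicted ratio is (1456/ln(1456)) / (76/ln(76)) ≈ 11.3913. The two agree to within a few percent, as expected.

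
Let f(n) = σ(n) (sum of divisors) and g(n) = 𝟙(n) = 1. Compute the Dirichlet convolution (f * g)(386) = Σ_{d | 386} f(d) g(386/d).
(σ * 𝟙)(386) = 780

Divisors of 386: [1, 2, 193, 386]. For each d | 386:
  d = 1: σ(1) · 𝟙(386/1) = 1 · 1 = 1
  d = 2: σ(2) · 𝟙(386/2) = 3 · 1 = 3
  d = 193: σ(193) · 𝟙(386/193) = 194 · 1 = 194
  d = 386: σ(386) · 𝟙(386/386) = 582 · 1 = 582
Summing: (σ * 𝟙)(386) = 1 + 3 + 194 + 582 = 780.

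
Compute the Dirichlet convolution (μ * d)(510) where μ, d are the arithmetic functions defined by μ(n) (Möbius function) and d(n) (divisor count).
(μ * d)(510) = 1

Divisors of 510: [1, 2, 3, 5, 6, 10, 15, 17, 30, 34, 51, 85, 102, 170, 255, 510]. For each d | 510:
  d = 1: μ(1) · d(510/1) = 1 · 16 = 16
  d = 2: μ(2) · d(510/2) = -1 · 8 = -8
  d = 3: μ(3) · d(510/3) = -1 · 8 = -8
  d = 5: μ(5) · d(510/5) = -1 · 8 = -8
  d = 6: μ(6) · d(510/6) = 1 · 4 = 4
  d = 10: μ(10) · d(510/10) = 1 · 4 = 4
  d = 15: μ(15) · d(510/15) = 1 · 4 = 4
  d = 17: μ(17) · d(510/17) = -1 · 8 = -8
  d = 30: μ(30) · d(510/30) = -1 · 2 = -2
  d = 34: μ(34) · d(510/34) = 1 · 4 = 4
  d = 51: μ(51) · d(510/51) = 1 · 4 = 4
  d = 85: μ(85) · d(510/85) = 1 · 4 = 4
  d = 102: μ(102) · d(510/102) = -1 · 2 = -2
  d = 170: μ(170) · d(510/170) = -1 · 2 = -2
  d = 255: μ(255) · d(510/255) = -1 · 2 = -2
  d = 510: μ(510) · d(510/510) = 1 · 1 = 1
Summing: (μ * d)(510) = 16 + -8 + -8 + -8 + 4 + 4 + 4 + -8 + -2 + 4 + 4 + 4 + -2 + -2 + -2 + 1 = 1.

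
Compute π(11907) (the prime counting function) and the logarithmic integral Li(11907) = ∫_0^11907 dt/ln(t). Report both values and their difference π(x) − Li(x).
π(11907) = 1426;  Li(11907) ≈ 1451.19;  π(x) − Li(x) ≈ -25.19.

Direct count of primes ≤ 11907 gives π(11907) = 1426. Numerical evaluation of the logarithmic integral gives Li(11907) ≈ 1451.19. The difference π(x) − Li(x) ≈ -25.19 is typically negative for small/moderate x (Li(x) overestimates), though Littlewood's theorem shows this sign changes infinitely often.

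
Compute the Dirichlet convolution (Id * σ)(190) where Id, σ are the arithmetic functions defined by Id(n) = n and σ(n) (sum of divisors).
(Id * σ)(190) = 2145

Divisors of 190: [1, 2, 5, 10, 19, 38, 95, 190]. For each d | 190:
  d = 1: Id(1) · σ(190/1) = 1 · 360 = 360
  d = 2: Id(2) · σ(190/2) = 2 · 120 = 240
  d = 5: Id(5) · σ(190/5) = 5 · 60 = 300
  d = 10: Id(10) · σ(190/10) = 10 · 20 = 200
  d = 19: Id(19) · σ(190/19) = 19 · 18 = 342
  d = 38: Id(38) · σ(190/38) = 38 · 6 = 228
  d = 95: Id(95) · σ(190/95) = 95 · 3 = 285
  d = 190: Id(190) · σ(190/190) = 190 · 1 = 190
Summing: (Id * σ)(190) = 360 + 240 + 300 + 200 + 342 + 228 + 285 + 190 = 2145.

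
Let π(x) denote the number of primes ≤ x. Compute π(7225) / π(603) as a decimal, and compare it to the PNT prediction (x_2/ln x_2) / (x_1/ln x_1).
π(7225)/π(603) = 923/110 ≈ 8.3909;  PNT prediction ≈ 8.6329.

π(603) = 110 and π(7225) = 923, so π(7225)/π(603) ≈ 8.3909. The PNT-predicted ratio is (7225/ln(7225)) / (603/ln(603)) ≈ 8.6329. The two agree to within a few percent, as expected.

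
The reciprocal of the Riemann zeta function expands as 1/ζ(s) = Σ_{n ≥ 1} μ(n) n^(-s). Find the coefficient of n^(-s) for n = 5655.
μ(5655) = 1

Factor n = 5655 = 3 · 5 · 13 · 29. μ(n) = 0 if any exponent ≥ 2 (not squarefree); otherwise μ(n) = (−1)^{ω(n)} where ω(n) is the number of distinct prime factors. Applying: μ(5655) = 1.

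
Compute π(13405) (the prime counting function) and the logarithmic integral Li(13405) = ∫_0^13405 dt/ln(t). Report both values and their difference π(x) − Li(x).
π(13405) = 1589;  Li(13405) ≈ 1609.79;  π(x) − Li(x) ≈ -20.79.

Direct count of primes ≤ 13405 gives π(13405) = 1589. Numerical evaluation of the logarithmic integral gives Li(13405) ≈ 1609.79. The difference π(x) − Li(x) ≈ -20.79 is typically negative for small/moderate x (Li(x) overestimates), though Littlewood's theorem shows this sign changes infinitely often.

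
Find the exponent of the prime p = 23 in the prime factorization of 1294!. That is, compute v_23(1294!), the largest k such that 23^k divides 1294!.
v_23(1294!) = 58

Legendre's formula: v_p(n!) = Σ_{k ≥ 1} ⌊n / p^k⌋. For p = 23, n = 1294, the terms are:
  ⌊1294/23^1⌋ = ⌊1294/23⌋ = 56
  ⌊1294/23^2⌋ = ⌊1294/529⌋ = 2
(the next term ⌊1294/23^3⌋ = 0, terminating the sum). Summing: v_23(1294!) = 56 + 2 = 58.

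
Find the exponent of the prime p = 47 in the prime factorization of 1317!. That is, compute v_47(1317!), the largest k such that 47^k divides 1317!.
v_47(1317!) = 28

Legendre's formula: v_p(n!) = Σ_{k ≥ 1} ⌊n / p^k⌋. For p = 47, n = 1317, the terms are:
  ⌊1317/47^1⌋ = ⌊1317/47⌋ = 28
(the next term ⌊1317/47^2⌋ = 0, terminating the sum). Summing: v_47(1317!) = 28 = 28.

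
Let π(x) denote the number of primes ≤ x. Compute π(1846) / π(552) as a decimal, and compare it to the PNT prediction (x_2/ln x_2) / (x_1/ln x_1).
π(1846)/π(552) = 282/101 ≈ 2.7921;  PNT prediction ≈ 2.8074.

π(552) = 101 and π(1846) = 282, so π(1846)/π(552) ≈ 2.7921. The PNT-predicted ratio is (1846/ln(1846)) / (552/ln(552)) ≈ 2.8074. The two agree to within a few percent, as expected.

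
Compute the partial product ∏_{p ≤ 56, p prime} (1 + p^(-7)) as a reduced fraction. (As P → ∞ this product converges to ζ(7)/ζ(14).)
∏ = 309952223984670960543603211891856695601672510675385627534277668624533812457091991127236052954668734671204274242309849088/307404601692723276790274585782287621574695329443342398483341336503340384695750533342769593387518417543812906517214978125

The primes p ≤ 56 are [2, 3, 5, 7, 11, 13, 17, 19, 23, 29, 31, 37, 41, 43, 47, 53]. For each, (1 + 1/p^7) = (p^7 + 1)/p^7. Multiplying these fractions over p ∈ [2, 3, 5, 7, 11, 13, 17, 19, 23, 29, 31, 37, 41, 43, 47, 53] gives 309952223984670960543603211891856695601672510675385627534277668624533812457091991127236052954668734671204274242309849088/307404601692723276790274585782287621574695329443342398483341336503340384695750533342769593387518417543812906517214978125. (In the limit P → ∞ this tends to ζ(7)/ζ(14).)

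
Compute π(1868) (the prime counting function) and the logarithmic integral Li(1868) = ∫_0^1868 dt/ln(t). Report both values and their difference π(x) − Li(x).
π(1868) = 285;  Li(1868) ≈ 297.37;  π(x) − Li(x) ≈ -12.37.

Direct count of primes ≤ 1868 gives π(1868) = 285. Numerical evaluation of the logarithmic integral gives Li(1868) ≈ 297.37. The difference π(x) − Li(x) ≈ -12.37 is typically negative for small/moderate x (Li(x) overestimates), though Littlewood's theorem shows this sign changes infinitely often.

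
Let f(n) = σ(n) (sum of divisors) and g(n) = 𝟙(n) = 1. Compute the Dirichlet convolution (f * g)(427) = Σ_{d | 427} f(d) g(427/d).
(σ * 𝟙)(427) = 567

Divisors of 427: [1, 7, 61, 427]. For each d | 427:
  d = 1: σ(1) · 𝟙(427/1) = 1 · 1 = 1
  d = 7: σ(7) · 𝟙(427/7) = 8 · 1 = 8
  d = 61: σ(61) · 𝟙(427/61) = 62 · 1 = 62
  d = 427: σ(427) · 𝟙(427/427) = 496 · 1 = 496
Summing: (σ * 𝟙)(427) = 1 + 8 + 62 + 496 = 567.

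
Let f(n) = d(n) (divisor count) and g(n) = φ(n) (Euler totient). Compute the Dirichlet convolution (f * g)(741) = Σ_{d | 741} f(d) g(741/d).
(d * φ)(741) = 1120

Divisors of 741: [1, 3, 13, 19, 39, 57, 247, 741]. For each d | 741:
  d = 1: d(1) · φ(741/1) = 1 · 432 = 432
  d = 3: d(3) · φ(741/3) = 2 · 216 = 432
  d = 13: d(13) · φ(741/13) = 2 · 36 = 72
  d = 19: d(19) · φ(741/19) = 2 · 24 = 48
  d = 39: d(39) · φ(741/39) = 4 · 18 = 72
  d = 57: d(57) · φ(741/57) = 4 · 12 = 48
  d = 247: d(247) · φ(741/247) = 4 · 2 = 8
  d = 741: d(741) · φ(741/741) = 8 · 1 = 8
Summing: (d * φ)(741) = 432 + 432 + 72 + 48 + 72 + 48 + 8 + 8 = 1120.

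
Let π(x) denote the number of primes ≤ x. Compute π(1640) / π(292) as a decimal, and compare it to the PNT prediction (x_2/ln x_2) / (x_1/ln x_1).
π(1640)/π(292) = 259/61 ≈ 4.2459;  PNT prediction ≈ 4.3071.

π(292) = 61 and π(1640) = 259, so π(1640)/π(292) ≈ 4.2459. The PNT-predicted ratio is (1640/ln(1640)) / (292/ln(292)) ≈ 4.3071. The two agree to within a few percent, as expected.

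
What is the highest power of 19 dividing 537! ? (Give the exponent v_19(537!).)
v_19(537!) = 29

Legendre's formula: v_p(n!) = Σ_{k ≥ 1} ⌊n / p^k⌋. For p = 19, n = 537, the terms are:
  ⌊537/19^1⌋ = ⌊537/19⌋ = 28
  ⌊537/19^2⌋ = ⌊537/361⌋ = 1
(the next term ⌊537/19^3⌋ = 0, terminating the sum). Summing: v_19(537!) = 28 + 1 = 29.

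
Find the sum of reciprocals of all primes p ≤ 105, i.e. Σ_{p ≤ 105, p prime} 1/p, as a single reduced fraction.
Σ 1/p = 43710588286712969019768170103664304877397/23984823528925228172706521638692258396210

π(105) = 27, so the primes ≤ 105 are [2, 3, 5, 7, 11, 13, 17, 19, 23, 29, 31, 37, 41, 43, 47, 53, 59, 61, 67, 71, 73, 79, 83, 89, 97, 101, 103]. Summing 1/p over these primes: 43710588286712969019768170103664304877397/23984823528925228172706521638692258396210 ≈ 1.8224. Mertens estimate ln ln(105) + 0.2615 ≈ 1.7992.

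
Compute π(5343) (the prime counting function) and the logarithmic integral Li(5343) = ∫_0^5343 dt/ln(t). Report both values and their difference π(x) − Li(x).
π(5343) = 706;  Li(5343) ≈ 724.39;  π(x) − Li(x) ≈ -18.39.

Direct count of primes ≤ 5343 gives π(5343) = 706. Numerical evaluation of the logarithmic integral gives Li(5343) ≈ 724.39. The difference π(x) − Li(x) ≈ -18.39 is typically negative for small/moderate x (Li(x) overestimates), though Littlewood's theorem shows this sign changes infinitely often.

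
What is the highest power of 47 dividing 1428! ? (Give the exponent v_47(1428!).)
v_47(1428!) = 30

Legendre's formula: v_p(n!) = Σ_{k ≥ 1} ⌊n / p^k⌋. For p = 47, n = 1428, the terms are:
  ⌊1428/47^1⌋ = ⌊1428/47⌋ = 30
(the next term ⌊1428/47^2⌋ = 0, terminating the sum). Summing: v_47(1428!) = 30 = 30.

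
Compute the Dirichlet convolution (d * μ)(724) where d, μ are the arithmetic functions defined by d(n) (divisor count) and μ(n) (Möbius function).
(d * μ)(724) = 1

Divisors of 724: [1, 2, 4, 181, 362, 724]. For each d | 724:
  d = 1: d(1) · μ(724/1) = 1 · 0 = 0
  d = 2: d(2) · μ(724/2) = 2 · 1 = 2
  d = 4: d(4) · μ(724/4) = 3 · -1 = -3
  d = 181: d(181) · μ(724/181) = 2 · 0 = 0
  d = 362: d(362) · μ(724/362) = 4 · -1 = -4
  d = 724: d(724) · μ(724/724) = 6 · 1 = 6
Summing: (d * μ)(724) = 0 + 2 + -3 + 0 + -4 + 6 = 1.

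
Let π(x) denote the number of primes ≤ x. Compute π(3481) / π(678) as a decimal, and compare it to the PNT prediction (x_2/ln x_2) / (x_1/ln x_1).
π(3481)/π(678) = 487/123 ≈ 3.9593;  PNT prediction ≈ 4.1043.

π(678) = 123 and π(3481) = 487, so π(3481)/π(678) ≈ 3.9593. The PNT-predicted ratio is (3481/ln(3481)) / (678/ln(678)) ≈ 4.1043. The two agree to within a few percent, as expected.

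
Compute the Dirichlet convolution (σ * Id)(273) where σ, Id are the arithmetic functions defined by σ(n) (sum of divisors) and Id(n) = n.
(σ * Id)(273) = 2835

Divisors of 273: [1, 3, 7, 13, 21, 39, 91, 273]. For each d | 273:
  d = 1: σ(1) · Id(273/1) = 1 · 273 = 273
  d = 3: σ(3) · Id(273/3) = 4 · 91 = 364
  d = 7: σ(7) · Id(273/7) = 8 · 39 = 312
  d = 13: σ(13) · Id(273/13) = 14 · 21 = 294
  d = 21: σ(21) · Id(273/21) = 32 · 13 = 416
  d = 39: σ(39) · Id(273/39) = 56 · 7 = 392
  d = 91: σ(91) · Id(273/91) = 112 · 3 = 336
  d = 273: σ(273) · Id(273/273) = 448 · 1 = 448
Summing: (σ * Id)(273) = 273 + 364 + 312 + 294 + 416 + 392 + 336 + 448 = 2835.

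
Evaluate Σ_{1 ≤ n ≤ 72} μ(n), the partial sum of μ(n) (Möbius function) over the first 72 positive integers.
Σ_{n ≤ 72} μ(n) = -3

Compute μ(n) for each 1 ≤ n ≤ 72: μ(1) = 1, μ(2) = -1, μ(3) = -1, μ(4) = 0, μ(5) = -1, μ(6) = 1, μ(7) = -1, μ(8) = 0, μ(9) = 0, μ(10) = 1, μ(11) = -1, μ(12) = 0, μ(13) = -1, μ(14) = 1, μ(15) = 1, μ(16) = 0, μ(17) = -1, μ(18) = 0, μ(19) = -1, μ(20) = 0, μ(21) = 1, μ(22) = 1, μ(23) = -1, μ(24) = 0, μ(25) = 0, μ(26) = 1, μ(27) = 0, μ(28) = 0, μ(29) = -1, μ(30) = -1, μ(31) = -1, μ(32) = 0, μ(33) = 1, μ(34) = 1, μ(35) = 1, μ(36) = 0, μ(37) = -1, μ(38) = 1, μ(39) = 1, μ(40) = 0, μ(41) = -1, μ(42) = -1, μ(43) = -1, μ(44) = 0, μ(45) = 0, μ(46) = 1, μ(47) = -1, μ(48) = 0, μ(49) = 0, μ(50) = 0, μ(51) = 1, μ(52) = 0, μ(53) = -1, μ(54) = 0, μ(55) = 1, μ(56) = 0, μ(57) = 1, μ(58) = 1, μ(59) = -1, μ(60) = 0, μ(61) = -1, μ(62) = 1, μ(63) = 0, μ(64) = 0, μ(65) = 1, μ(66) = -1, μ(67) = -1, μ(68) = 0, μ(69) = 1, μ(70) = -1, μ(71) = -1, μ(72) = 0. Summing all 72 values: -3. (Mertens function M(x) = Σ_{n ≤ x} μ(n); on average M(x) should be small (PNT ⟺ M(x) = o(x)).)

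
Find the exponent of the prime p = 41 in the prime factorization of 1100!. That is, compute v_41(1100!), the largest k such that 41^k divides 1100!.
v_41(1100!) = 26

Legendre's formula: v_p(n!) = Σ_{k ≥ 1} ⌊n / p^k⌋. For p = 41, n = 1100, the terms are:
  ⌊1100/41^1⌋ = ⌊1100/41⌋ = 26
(the next term ⌊1100/41^2⌋ = 0, terminating the sum). Summing: v_41(1100!) = 26 = 26.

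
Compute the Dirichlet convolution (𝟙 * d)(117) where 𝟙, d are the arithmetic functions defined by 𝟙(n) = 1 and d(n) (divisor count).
(𝟙 * d)(117) = 18

Divisors of 117: [1, 3, 9, 13, 39, 117]. For each d | 117:
  d = 1: 𝟙(1) · d(117/1) = 1 · 6 = 6
  d = 3: 𝟙(3) · d(117/3) = 1 · 4 = 4
  d = 9: 𝟙(9) · d(117/9) = 1 · 2 = 2
  d = 13: 𝟙(13) · d(117/13) = 1 · 3 = 3
  d = 39: 𝟙(39) · d(117/39) = 1 · 2 = 2
  d = 117: 𝟙(117) · d(117/117) = 1 · 1 = 1
Summing: (𝟙 * d)(117) = 6 + 4 + 2 + 3 + 2 + 1 = 18.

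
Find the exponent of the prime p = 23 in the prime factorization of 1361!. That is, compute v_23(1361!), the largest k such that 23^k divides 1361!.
v_23(1361!) = 61

Legendre's formula: v_p(n!) = Σ_{k ≥ 1} ⌊n / p^k⌋. For p = 23, n = 1361, the terms are:
  ⌊1361/23^1⌋ = ⌊1361/23⌋ = 59
  ⌊1361/23^2⌋ = ⌊1361/529⌋ = 2
(the next term ⌊1361/23^3⌋ = 0, terminating the sum). Summing: v_23(1361!) = 59 + 2 = 61.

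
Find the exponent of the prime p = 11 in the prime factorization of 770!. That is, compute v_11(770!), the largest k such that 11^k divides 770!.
v_11(770!) = 76

Legendre's formula: v_p(n!) = Σ_{k ≥ 1} ⌊n / p^k⌋. For p = 11, n = 770, the terms are:
  ⌊770/11^1⌋ = ⌊770/11⌋ = 70
  ⌊770/11^2⌋ = ⌊770/121⌋ = 6
(the next term ⌊770/11^3⌋ = 0, terminating the sum). Summing: v_11(770!) = 70 + 6 = 76.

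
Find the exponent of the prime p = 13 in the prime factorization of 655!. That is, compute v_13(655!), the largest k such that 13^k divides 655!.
v_13(655!) = 53

Legendre's formula: v_p(n!) = Σ_{k ≥ 1} ⌊n / p^k⌋. For p = 13, n = 655, the terms are:
  ⌊655/13^1⌋ = ⌊655/13⌋ = 50
  ⌊655/13^2⌋ = ⌊655/169⌋ = 3
(the next term ⌊655/13^3⌋ = 0, terminating the sum). Summing: v_13(655!) = 50 + 3 = 53.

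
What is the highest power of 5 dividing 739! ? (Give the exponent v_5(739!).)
v_5(739!) = 182

Legendre's formula: v_p(n!) = Σ_{k ≥ 1} ⌊n / p^k⌋. For p = 5, n = 739, the terms are:
  ⌊739/5^1⌋ = ⌊739/5⌋ = 147
  ⌊739/5^2⌋ = ⌊739/25⌋ = 29
  ⌊739/5^3⌋ = ⌊739/125⌋ = 5
  ⌊739/5^4⌋ = ⌊739/625⌋ = 1
(the next term ⌊739/5^5⌋ = 0, terminating the sum). Summing: v_5(739!) = 147 + 29 + 5 + 1 = 182.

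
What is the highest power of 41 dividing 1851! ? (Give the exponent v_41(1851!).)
v_41(1851!) = 46

Legendre's formula: v_p(n!) = Σ_{k ≥ 1} ⌊n / p^k⌋. For p = 41, n = 1851, the terms are:
  ⌊1851/41^1⌋ = ⌊1851/41⌋ = 45
  ⌊1851/41^2⌋ = ⌊1851/1681⌋ = 1
(the next term ⌊1851/41^3⌋ = 0, terminating the sum). Summing: v_41(1851!) = 45 + 1 = 46.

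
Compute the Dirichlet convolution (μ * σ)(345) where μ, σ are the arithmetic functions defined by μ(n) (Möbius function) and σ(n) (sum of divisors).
(μ * σ)(345) = 345

Divisors of 345: [1, 3, 5, 15, 23, 69, 115, 345]. For each d | 345:
  d = 1: μ(1) · σ(345/1) = 1 · 576 = 576
  d = 3: μ(3) · σ(345/3) = -1 · 144 = -144
  d = 5: μ(5) · σ(345/5) = -1 · 96 = -96
  d = 15: μ(15) · σ(345/15) = 1 · 24 = 24
  d = 23: μ(23) · σ(345/23) = -1 · 24 = -24
  d = 69: μ(69) · σ(345/69) = 1 · 6 = 6
  d = 115: μ(115) · σ(345/115) = 1 · 4 = 4
  d = 345: μ(345) · σ(345/345) = -1 · 1 = -1
Summing: (μ * σ)(345) = 576 + -144 + -96 + 24 + -24 + 6 + 4 + -1 = 345.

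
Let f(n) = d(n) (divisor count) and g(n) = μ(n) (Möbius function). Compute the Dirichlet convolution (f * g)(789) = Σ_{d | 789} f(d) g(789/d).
(d * μ)(789) = 1

Divisors of 789: [1, 3, 263, 789]. For each d | 789:
  d = 1: d(1) · μ(789/1) = 1 · 1 = 1
  d = 3: d(3) · μ(789/3) = 2 · -1 = -2
  d = 263: d(263) · μ(789/263) = 2 · -1 = -2
  d = 789: d(789) · μ(789/789) = 4 · 1 = 4
Summing: (d * μ)(789) = 1 + -2 + -2 + 4 = 1.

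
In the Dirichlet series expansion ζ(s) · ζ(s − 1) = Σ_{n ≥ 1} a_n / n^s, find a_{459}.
σ(459) = 720

In the product (Σ m^0/m^s)(Σ k / k^s) = Σ (Σ_{d | n} d) / n^s, the coefficient of 1/n^s is σ(n) = Σ_{d | n} d. For n = 459, divisors are [1, 3, 9, 17, 27, 51, 153, 459]; summing: σ(459) = 720.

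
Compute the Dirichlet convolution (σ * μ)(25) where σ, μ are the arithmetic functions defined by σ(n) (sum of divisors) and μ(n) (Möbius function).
(σ * μ)(25) = 25

Divisors of 25: [1, 5, 25]. For each d | 25:
  d = 1: σ(1) · μ(25/1) = 1 · 0 = 0
  d = 5: σ(5) · μ(25/5) = 6 · -1 = -6
  d = 25: σ(25) · μ(25/25) = 31 · 1 = 31
Summing: (σ * μ)(25) = 0 + -6 + 31 = 25.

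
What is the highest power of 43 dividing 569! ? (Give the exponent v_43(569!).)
v_43(569!) = 13

Legendre's formula: v_p(n!) = Σ_{k ≥ 1} ⌊n / p^k⌋. For p = 43, n = 569, the terms are:
  ⌊569/43^1⌋ = ⌊569/43⌋ = 13
(the next term ⌊569/43^2⌋ = 0, terminating the sum). Summing: v_43(569!) = 13 = 13.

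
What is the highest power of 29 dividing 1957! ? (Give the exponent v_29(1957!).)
v_29(1957!) = 69

Legendre's formula: v_p(n!) = Σ_{k ≥ 1} ⌊n / p^k⌋. For p = 29, n = 1957, the terms are:
  ⌊1957/29^1⌋ = ⌊1957/29⌋ = 67
  ⌊1957/29^2⌋ = ⌊1957/841⌋ = 2
(the next term ⌊1957/29^3⌋ = 0, terminating the sum). Summing: v_29(1957!) = 67 + 2 = 69.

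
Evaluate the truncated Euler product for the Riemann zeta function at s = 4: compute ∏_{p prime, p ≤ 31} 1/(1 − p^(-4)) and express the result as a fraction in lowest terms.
∏ = 44480956869217573792253389310087/41097743855049154662236160000000

The primes p ≤ 31 are [2, 3, 5, 7, 11, 13, 17, 19, 23, 29, 31]. For each prime, (1 − 1/p^4)^(-1) = p^4 / (p^4 − 1). The product is (1 − 1/2^4)^(-1), (1 − 1/3^4)^(-1), (1 − 1/5^4)^(-1), (1 − 1/7^4)^(-1), (1 − 1/11^4)^(-1), (1 − 1/13^4)^(-1), (1 − 1/17^4)^(-1), (1 − 1/19^4)^(-1), (1 − 1/23^4)^(-1), (1 − 1/29^4)^(-1), (1 − 1/31^4)^(-1) = ∏ p^4 / (p^4 − 1) = 44480956869217573792253389310087/41097743855049154662236160000000.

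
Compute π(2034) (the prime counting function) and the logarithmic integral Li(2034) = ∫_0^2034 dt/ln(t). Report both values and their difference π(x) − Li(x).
π(2034) = 308;  Li(2034) ≈ 319.28;  π(x) − Li(x) ≈ -11.28.

Direct count of primes ≤ 2034 gives π(2034) = 308. Numerical evaluation of the logarithmic integral gives Li(2034) ≈ 319.28. The difference π(x) − Li(x) ≈ -11.28 is typically negative for small/moderate x (Li(x) overestimates), though Littlewood's theorem shows this sign changes infinitely often.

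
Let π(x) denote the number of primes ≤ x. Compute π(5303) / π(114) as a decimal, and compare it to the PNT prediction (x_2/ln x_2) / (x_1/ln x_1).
π(5303)/π(114) = 703/30 ≈ 23.4333;  PNT prediction ≈ 25.6898.

π(114) = 30 and π(5303) = 703, so π(5303)/π(114) ≈ 23.4333. The PNT-predicted ratio is (5303/ln(5303)) / (114/ln(114)) ≈ 25.6898. The two agree to within a few percent, as expected.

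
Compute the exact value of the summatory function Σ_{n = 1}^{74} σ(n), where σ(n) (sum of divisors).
Σ_{n ≤ 74} σ(n) = 4520

Compute σ(n) for each 1 ≤ n ≤ 74: σ(1) = 1, σ(2) = 3, σ(3) = 4, σ(4) = 7, σ(5) = 6, σ(6) = 12, σ(7) = 8, σ(8) = 15, σ(9) = 13, σ(10) = 18, σ(11) = 12, σ(12) = 28, σ(13) = 14, σ(14) = 24, σ(15) = 24, σ(16) = 31, σ(17) = 18, σ(18) = 39, σ(19) = 20, σ(20) = 42, σ(21) = 32, σ(22) = 36, σ(23) = 24, σ(24) = 60, σ(25) = 31, σ(26) = 42, σ(27) = 40, σ(28) = 56, σ(29) = 30, σ(30) = 72, σ(31) = 32, σ(32) = 63, σ(33) = 48, σ(34) = 54, σ(35) = 48, σ(36) = 91, σ(37) = 38, σ(38) = 60, σ(39) = 56, σ(40) = 90, σ(41) = 42, σ(42) = 96, σ(43) = 44, σ(44) = 84, σ(45) = 78, σ(46) = 72, σ(47) = 48, σ(48) = 124, σ(49) = 57, σ(50) = 93, σ(51) = 72, σ(52) = 98, σ(53) = 54, σ(54) = 120, σ(55) = 72, σ(56) = 120, σ(57) = 80, σ(58) = 90, σ(59) = 60, σ(60) = 168, σ(61) = 62, σ(62) = 96, σ(63) = 104, σ(64) = 127, σ(65) = 84, σ(66) = 144, σ(67) = 68, σ(68) = 126, σ(69) = 96, σ(70) = 144, σ(71) = 72, σ(72) = 195, σ(73) = 74, σ(74) = 114. Summing all 74 values: 4520. (Average order: Σ_{n ≤ x} σ(n) ~ (π²/12) x². For x = 74, (π²/12)·74² ≈ 4503.83.)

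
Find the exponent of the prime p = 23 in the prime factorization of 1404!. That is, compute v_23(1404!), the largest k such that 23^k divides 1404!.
v_23(1404!) = 63

Legendre's formula: v_p(n!) = Σ_{k ≥ 1} ⌊n / p^k⌋. For p = 23, n = 1404, the terms are:
  ⌊1404/23^1⌋ = ⌊1404/23⌋ = 61
  ⌊1404/23^2⌋ = ⌊1404/529⌋ = 2
(the next term ⌊1404/23^3⌋ = 0, terminating the sum). Summing: v_23(1404!) = 61 + 2 = 63.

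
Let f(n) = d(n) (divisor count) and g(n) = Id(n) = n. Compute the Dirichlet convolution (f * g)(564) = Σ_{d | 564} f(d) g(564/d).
(d * Id)(564) = 2695

Divisors of 564: [1, 2, 3, 4, 6, 12, 47, 94, 141, 188, 282, 564]. For each d | 564:
  d = 1: d(1) · Id(564/1) = 1 · 564 = 564
  d = 2: d(2) · Id(564/2) = 2 · 282 = 564
  d = 3: d(3) · Id(564/3) = 2 · 188 = 376
  d = 4: d(4) · Id(564/4) = 3 · 141 = 423
  d = 6: d(6) · Id(564/6) = 4 · 94 = 376
  d = 12: d(12) · Id(564/12) = 6 · 47 = 282
  d = 47: d(47) · Id(564/47) = 2 · 12 = 24
  d = 94: d(94) · Id(564/94) = 4 · 6 = 24
  d = 141: d(141) · Id(564/141) = 4 · 4 = 16
  d = 188: d(188) · Id(564/188) = 6 · 3 = 18
  d = 282: d(282) · Id(564/282) = 8 · 2 = 16
  d = 564: d(564) · Id(564/564) = 12 · 1 = 12
Summing: (d * Id)(564) = 564 + 564 + 376 + 423 + 376 + 282 + 24 + 24 + 16 + 18 + 16 + 12 = 2695.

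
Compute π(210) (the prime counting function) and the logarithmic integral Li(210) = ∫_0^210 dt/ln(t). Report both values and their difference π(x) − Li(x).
π(210) = 46;  Li(210) ≈ 52.07;  π(x) − Li(x) ≈ -6.07.

Direct count of primes ≤ 210 gives π(210) = 46. Numerical evaluation of the logarithmic integral gives Li(210) ≈ 52.07. The difference π(x) − Li(x) ≈ -6.07 is typically negative for small/moderate x (Li(x) overestimates), though Littlewood's theorem shows this sign changes infinitely often.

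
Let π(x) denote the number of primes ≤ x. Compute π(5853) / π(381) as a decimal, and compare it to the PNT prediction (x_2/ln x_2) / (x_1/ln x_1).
π(5853)/π(381) = 769/75 ≈ 10.2533;  PNT prediction ≈ 10.5242.

π(381) = 75 and π(5853) = 769, so π(5853)/π(381) ≈ 10.2533. The PNT-predicted ratio is (5853/ln(5853)) / (381/ln(381)) ≈ 10.5242. The two agree to within a few percent, as expected.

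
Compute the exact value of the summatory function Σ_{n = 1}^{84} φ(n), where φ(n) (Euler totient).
Σ_{n ≤ 84} φ(n) = 2166

Compute φ(n) for each 1 ≤ n ≤ 84: φ(1) = 1, φ(2) = 1, φ(3) = 2, φ(4) = 2, φ(5) = 4, φ(6) = 2, φ(7) = 6, φ(8) = 4, φ(9) = 6, φ(10) = 4, φ(11) = 10, φ(12) = 4, φ(13) = 12, φ(14) = 6, φ(15) = 8, φ(16) = 8, φ(17) = 16, φ(18) = 6, φ(19) = 18, φ(20) = 8, φ(21) = 12, φ(22) = 10, φ(23) = 22, φ(24) = 8, φ(25) = 20, φ(26) = 12, φ(27) = 18, φ(28) = 12, φ(29) = 28, φ(30) = 8, φ(31) = 30, φ(32) = 16, φ(33) = 20, φ(34) = 16, φ(35) = 24, φ(36) = 12, φ(37) = 36, φ(38) = 18, φ(39) = 24, φ(40) = 16, φ(41) = 40, φ(42) = 12, φ(43) = 42, φ(44) = 20, φ(45) = 24, φ(46) = 22, φ(47) = 46, φ(48) = 16, φ(49) = 42, φ(50) = 20, φ(51) = 32, φ(52) = 24, φ(53) = 52, φ(54) = 18, φ(55) = 40, φ(56) = 24, φ(57) = 36, φ(58) = 28, φ(59) = 58, φ(60) = 16, φ(61) = 60, φ(62) = 30, φ(63) = 36, φ(64) = 32, φ(65) = 48, φ(66) = 20, φ(67) = 66, φ(68) = 32, φ(69) = 44, φ(70) = 24, φ(71) = 70, φ(72) = 24, φ(73) = 72, φ(74) = 36, φ(75) = 40, φ(76) = 36, φ(77) = 60, φ(78) = 24, φ(79) = 78, φ(80) = 32, φ(81) = 54, φ(82) = 40, φ(83) = 82, φ(84) = 24. Summing all 84 values: 2166. (Average order: Σ_{n ≤ x} φ(n) ~ (3/π²) x². For x = 84, (3/π²)·84² ≈ 2144.77.)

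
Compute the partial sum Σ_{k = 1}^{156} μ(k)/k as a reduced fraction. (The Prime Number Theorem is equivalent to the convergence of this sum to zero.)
Σ μ(k)/k = 35386221418707905836854512026342273734410221837967216139/5364750833138837555449767529261714317873456270532298668855

Values of μ(k) for 1 ≤ k ≤ 156: μ(1) = 1, μ(2) = -1, μ(3) = -1, μ(5) = -1, μ(6) = 1, μ(7) = -1, μ(10) = 1, μ(11) = -1, μ(13) = -1, μ(14) = 1, μ(15) = 1, μ(17) = -1, μ(19) = -1, μ(21) = 1, μ(22) = 1, μ(23) = -1, μ(26) = 1, μ(29) = -1, μ(30) = -1, μ(31) = -1, μ(33) = 1, μ(34) = 1, μ(35) = 1, μ(37) = -1, μ(38) = 1, μ(39) = 1, μ(41) = -1, μ(42) = -1, μ(43) = -1, μ(46) = 1, μ(47) = -1, μ(51) = 1, μ(53) = -1, μ(55) = 1, μ(57) = 1, μ(58) = 1, μ(59) = -1, μ(61) = -1, μ(62) = 1, μ(65) = 1, μ(66) = -1, μ(67) = -1, μ(69) = 1, μ(70) = -1, μ(71) = -1, μ(73) = -1, μ(74) = 1, μ(77) = 1, μ(78) = -1, μ(79) = -1, μ(82) = 1, μ(83) = -1, μ(85) = 1, μ(86) = 1, μ(87) = 1, μ(89) = -1, μ(91) = 1, μ(93) = 1, μ(94) = 1, μ(95) = 1, μ(97) = -1, μ(101) = -1, μ(102) = -1, μ(103) = -1, μ(105) = -1, μ(106) = 1, μ(107) = -1, μ(109) = -1, μ(110) = -1, μ(111) = 1, μ(113) = -1, μ(114) = -1, μ(115) = 1, μ(118) = 1, μ(119) = 1, μ(122) = 1, μ(123) = 1, μ(127) = -1, μ(129) = 1, μ(130) = -1, μ(131) = -1, μ(133) = 1, μ(134) = 1, μ(137) = -1, μ(138) = -1, μ(139) = -1, μ(141) = 1, μ(142) = 1, μ(143) = 1, μ(145) = 1, μ(146) = 1, μ(149) = -1, μ(151) = -1, μ(154) = -1, μ(155) = 1, with μ = 0 on non-squarefree integers. Summing μ(k)/k for k where μ(k) ≠ 0 gives 35386221418707905836854512026342273734410221837967216139/5364750833138837555449767529261714317873456270532298668855 ≈ 0.0066. (PNT ⟺ this sum → 0 as n → ∞.)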